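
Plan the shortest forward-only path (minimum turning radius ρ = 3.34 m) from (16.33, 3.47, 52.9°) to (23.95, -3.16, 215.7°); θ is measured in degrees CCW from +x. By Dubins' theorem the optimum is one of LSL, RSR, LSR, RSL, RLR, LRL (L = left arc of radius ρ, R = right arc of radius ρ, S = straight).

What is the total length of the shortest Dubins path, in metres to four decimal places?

15.0541 m

Let ψ = atan2(Δy, Δx) = atan2(-6.63, 7.62) = -41.0258° be the start→goal bearing.
Normalize: d = |goal − start| / ρ = 10.100559/3.34 = 3.024120, α = (θ_start − ψ) mod 360° = 93.9258° = 1.639315 rad, β = (θ_goal − ψ) mod 360° = 256.7258° = 4.480711 rad.
Common terms: sin α = 0.997654, cos α = -0.068465, sin β = -0.973283, cos β = -0.229611, cos(α−β) = -0.955278, d² = 9.145299. Work in radians in the unit-radius frame; every candidate has L = ρ·(t + p + q).
LSL: p² = 2 + d² − 2cos(α−β) + 2d(sin α − sin β) = 24.976548; p = √p² = 4.997654; φ = atan2(cos β − cos α, d + sin α − sin β) = -0.032250 rad; t = (φ − α) mod 2π = 4.611620 rad, q = (β − φ) mod 2π = 4.512961 rad → L = 3.34·(4.611620 + 4.997654 + 4.512961) = 3.34·14.122236 = 47.168267 m
RSR: p² = 2 + d² − 2cos(α−β) + 2d(sin β − sin α) = 1.135164; p = √p² = 1.065441; φ = atan2(cos α − cos β, d − sin α + sin β) = 0.151831 rad; t = (α − φ) mod 2π = 1.487484 rad, q = (φ − β) mod 2π = 1.954305 rad → L = 3.34·(1.487484 + 1.065441 + 1.954305) = 3.34·4.507230 = 15.054148 m
LSR: p² = d² − 2 + 2cos(α−β) + 2d(sin α + sin β) = 5.382144; p = √p² = 2.319945; φ = atan2(−cos α − cos β, d + sin α + sin β) − atan2(−2, p) = 0.808939 rad; t = (φ − α) mod 2π = 5.452809 rad, q = (φ − β) mod 2π = 2.611413 rad → L = 3.34·(5.452809 + 2.319945 + 2.611413) = 3.34·10.384168 = 34.683121 m
RSL: p² = d² − 2 + 2cos(α−β) − 2d(sin α + sin β) = 5.087341; p = √p² = 2.255513; φ = atan2(cos α + cos β, d − sin α − sin β) − atan2(2, p) = -0.824469 rad; t = (α − φ) mod 2π = 2.463784 rad, q = (β − φ) mod 2π = 5.305180 rad → L = 3.34·(2.463784 + 2.255513 + 5.305180) = 3.34·10.024478 = 33.481756 m
RLR: c = (6 − d² + 2cos(α−β) + 2d(sin α − sin β))/8 = 0.858105; p = 2π − arccos c = 5.743956 rad; φ = atan2(cos α − cos β, d − sin α + sin β) = 0.151831 rad; t = (α − φ + p/2) mod 2π = 4.359462 rad, q = (α − β − t + p) mod 2π = 4.826283 rad → L = 3.34·(4.359462 + 5.743956 + 4.826283) = 3.34·14.929701 = 49.865201 m
LRL: c = (6 − d² + 2cos(α−β) − 2d(sin α − sin β))/8 = -2.122069, |c| > 1 → infeasible
Shortest: RSR with L = 15.054148 m ≈ 15.0541 m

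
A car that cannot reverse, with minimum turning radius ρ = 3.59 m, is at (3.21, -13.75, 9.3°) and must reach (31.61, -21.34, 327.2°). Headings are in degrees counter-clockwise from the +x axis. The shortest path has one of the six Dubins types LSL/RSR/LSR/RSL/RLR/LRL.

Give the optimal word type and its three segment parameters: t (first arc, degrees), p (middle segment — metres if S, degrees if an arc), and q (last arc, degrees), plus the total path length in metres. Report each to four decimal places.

Let ψ = atan2(Δy, Δx) = atan2(-7.59, 28.40) = -14.9628° be the start→goal bearing.
Normalize: d = |goal − start| / ρ = 29.396736/3.59 = 8.188506, α = (θ_start − ψ) mod 360° = 24.2628° = 0.423466 rad, β = (θ_goal − ψ) mod 360° = 342.1628° = 5.971868 rad.
Common terms: sin α = 0.410923, cos α = 0.911670, sin β = -0.306313, cos β = 0.951931, cos(α−β) = 0.741976, d² = 67.051629. Work in radians in the unit-radius frame; every candidate has L = ρ·(t + p + q).
LSL: p² = 2 + d² − 2cos(α−β) + 2d(sin α − sin β) = 79.313859; p = √p² = 8.905833; φ = atan2(cos β − cos α, d + sin α − sin β) = 0.004521 rad; t = (φ − α) mod 2π = 5.864240 rad, q = (β − φ) mod 2π = 5.967347 rad → L = 3.59·(5.864240 + 8.905833 + 5.967347) = 3.59·20.737420 = 74.447337 m
RSR: p² = 2 + d² − 2cos(α−β) + 2d(sin β − sin α) = 55.821496; p = √p² = 7.471378; φ = atan2(cos α − cos β, d − sin α + sin β) = -0.005389 rad; t = (α − φ) mod 2π = 0.428854 rad, q = (φ − β) mod 2π = 0.305929 rad → L = 3.59·(0.428854 + 7.471378 + 0.305929) = 3.59·8.206162 = 29.460122 m
LSR: p² = d² − 2 + 2cos(α−β) + 2d(sin α + sin β) = 68.248768; p = √p² = 8.261281; φ = atan2(−cos α − cos β, d + sin α + sin β) − atan2(−2, p) = 0.016479 rad; t = (φ − α) mod 2π = 5.876198 rad, q = (φ − β) mod 2π = 0.327796 rad → L = 3.59·(5.876198 + 8.261281 + 0.327796) = 3.59·14.465276 = 51.930339 m
RSL: p² = d² − 2 + 2cos(α−β) − 2d(sin α + sin β) = 64.822394; p = √p² = 8.051236; φ = atan2(cos α + cos β, d − sin α − sin β) − atan2(2, p) = -0.016907 rad; t = (α − φ) mod 2π = 0.440373 rad, q = (β − φ) mod 2π = 5.988774 rad → L = 3.59·(0.440373 + 8.051236 + 5.988774) = 3.59·14.480382 = 51.984572 m
RLR: c = (6 − d² + 2cos(α−β) + 2d(sin α − sin β))/8 = -5.977687, |c| > 1 → infeasible
LRL: c = (6 − d² + 2cos(α−β) − 2d(sin α − sin β))/8 = -8.914232, |c| > 1 → infeasible
Shortest: RSR with L = 29.460122 m ≈ 29.4601 m
Convert RSR to answer units (arcs ×180/π): t = 0.428854·180/π = 24.5716°, p = ρ·p = 3.59·7.471378 = 26.8222 m, q = 0.305929·180/π = 17.5284°, L = 29.4601 m.

RSR: t = 24.5716°, p = 26.8222 m, q = 17.5284°, L = 29.4601 m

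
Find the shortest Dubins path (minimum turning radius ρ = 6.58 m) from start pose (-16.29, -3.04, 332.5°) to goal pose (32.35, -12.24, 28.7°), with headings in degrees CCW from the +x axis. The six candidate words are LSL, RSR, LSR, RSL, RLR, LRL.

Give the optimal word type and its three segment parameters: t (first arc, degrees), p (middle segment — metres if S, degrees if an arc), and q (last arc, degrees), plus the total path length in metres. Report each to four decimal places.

LSL: t = 15.1857°, p = 43.4413 m, q = 41.0143°, L = 49.8955 m

Let ψ = atan2(Δy, Δx) = atan2(-9.20, 48.64) = -10.7107° be the start→goal bearing.
Normalize: d = |goal − start| / ρ = 49.502420/6.58 = 7.523164, α = (θ_start − ψ) mod 360° = 343.2107° = 5.990156 rad, β = (θ_goal − ψ) mod 360° = 39.4107° = 0.687846 rad.
Common terms: sin α = -0.288854, cos α = 0.957373, sin β = 0.634874, cos β = 0.772615, cos(α−β) = 0.556296, d² = 56.597999. Work in radians in the unit-radius frame; every candidate has L = ρ·(t + p + q).
LSL: p² = 2 + d² − 2cos(α−β) + 2d(sin α − sin β) = 43.586694; p = √p² = 6.602022; φ = atan2(cos β − cos α, d + sin α − sin β) = -0.027989 rad; t = (φ − α) mod 2π = 0.265040 rad, q = (β − φ) mod 2π = 0.715835 rad → L = 6.58·(0.265040 + 6.602022 + 0.715835) = 6.58·7.582897 = 49.895462 m
RSR: p² = 2 + d² − 2cos(α−β) + 2d(sin β − sin α) = 71.384122; p = √p² = 8.448912; φ = atan2(cos α − cos β, d − sin α + sin β) = 0.021869 rad; t = (α − φ) mod 2π = 5.968287 rad, q = (φ − β) mod 2π = 5.617209 rad → L = 6.58·(5.968287 + 8.448912 + 5.617209) = 6.58·20.034408 = 131.826405 m
LSR: p² = d² − 2 + 2cos(α−β) + 2d(sin α + sin β) = 60.916931; p = √p² = 7.804930; φ = atan2(−cos α − cos β, d + sin α + sin β) − atan2(−2, p) = 0.034450 rad; t = (φ − α) mod 2π = 0.327479 rad, q = (φ − β) mod 2π = 5.629789 rad → L = 6.58·(0.327479 + 7.804930 + 5.629789) = 6.58·13.762198 = 90.555263 m
RSL: p² = d² − 2 + 2cos(α−β) − 2d(sin α + sin β) = 50.504249; p = √p² = 7.106634; φ = atan2(cos α + cos β, d − sin α − sin β) − atan2(2, p) = -0.037802 rad; t = (α − φ) mod 2π = 6.027958 rad, q = (β − φ) mod 2π = 0.725648 rad → L = 6.58·(6.027958 + 7.106634 + 0.725648) = 6.58·13.860241 = 91.200383 m
RLR: c = (6 − d² + 2cos(α−β) + 2d(sin α − sin β))/8 = -7.923015, |c| > 1 → infeasible
LRL: c = (6 − d² + 2cos(α−β) − 2d(sin α − sin β))/8 = -4.448337, |c| > 1 → infeasible
Shortest: LSL with L = 49.895462 m ≈ 49.8955 m
Convert LSL to answer units (arcs ×180/π): t = 0.265040·180/π = 15.1857°, p = ρ·p = 6.58·6.602022 = 43.4413 m, q = 0.715835·180/π = 41.0143°, L = 49.8955 m.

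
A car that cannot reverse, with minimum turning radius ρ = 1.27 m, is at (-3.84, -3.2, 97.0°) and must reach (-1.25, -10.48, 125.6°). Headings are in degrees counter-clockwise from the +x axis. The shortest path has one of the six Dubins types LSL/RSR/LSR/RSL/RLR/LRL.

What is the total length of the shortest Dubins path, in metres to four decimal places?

14.4456 m

Let ψ = atan2(Δy, Δx) = atan2(-7.28, 2.59) = -70.4160° be the start→goal bearing.
Normalize: d = |goal − start| / ρ = 7.726998/1.27 = 6.084250, α = (θ_start − ψ) mod 360° = 167.4160° = 2.921961 rad, β = (θ_goal − ψ) mod 360° = 196.0160° = 3.421125 rad.
Common terms: sin α = 0.217871, cos α = -0.975978, sin β = -0.275906, cos β = -0.961185, cos(α−β) = 0.877983, d² = 37.018104. Work in radians in the unit-radius frame; every candidate has L = ρ·(t + p + q).
LSL: p² = 2 + d² − 2cos(α−β) + 2d(sin α − sin β) = 43.270658; p = √p² = 6.578044; φ = atan2(cos β − cos α, d + sin α − sin β) = 0.002249 rad; t = (φ − α) mod 2π = 3.363474 rad, q = (β − φ) mod 2π = 3.418876 rad → L = 1.27·(3.363474 + 6.578044 + 3.418876) = 1.27·13.360393 = 16.967699 m
RSR: p² = 2 + d² − 2cos(α−β) + 2d(sin β − sin α) = 31.253618; p = √p² = 5.590494; φ = atan2(cos α − cos β, d − sin α + sin β) = -0.002646 rad; t = (α − φ) mod 2π = 2.924607 rad, q = (φ − β) mod 2π = 2.859415 rad → L = 1.27·(2.924607 + 5.590494 + 2.859415) = 1.27·11.374515 = 14.445634 m
LSR: p² = d² − 2 + 2cos(α−β) + 2d(sin α + sin β) = 36.067868; p = √p² = 6.005653; φ = atan2(−cos α − cos β, d + sin α + sin β) − atan2(−2, p) = 0.632491 rad; t = (φ − α) mod 2π = 3.993716 rad, q = (φ − β) mod 2π = 3.494552 rad → L = 1.27·(3.993716 + 6.005653 + 3.494552) = 1.27·13.493921 = 17.137279 m
RSL: p² = d² − 2 + 2cos(α−β) − 2d(sin α + sin β) = 37.480272; p = √p² = 6.122113; φ = atan2(cos α + cos β, d − sin α − sin β) − atan2(2, p) = -0.621262 rad; t = (α − φ) mod 2π = 3.543223 rad, q = (β − φ) mod 2π = 4.042387 rad → L = 1.27·(3.543223 + 6.122113 + 4.042387) = 1.27·13.707724 = 17.408809 m
RLR: c = (6 − d² + 2cos(α−β) + 2d(sin α − sin β))/8 = -2.906702, |c| > 1 → infeasible
LRL: c = (6 − d² + 2cos(α−β) − 2d(sin α − sin β))/8 = -4.408832, |c| > 1 → infeasible
Shortest: RSR with L = 14.445634 m ≈ 14.4456 m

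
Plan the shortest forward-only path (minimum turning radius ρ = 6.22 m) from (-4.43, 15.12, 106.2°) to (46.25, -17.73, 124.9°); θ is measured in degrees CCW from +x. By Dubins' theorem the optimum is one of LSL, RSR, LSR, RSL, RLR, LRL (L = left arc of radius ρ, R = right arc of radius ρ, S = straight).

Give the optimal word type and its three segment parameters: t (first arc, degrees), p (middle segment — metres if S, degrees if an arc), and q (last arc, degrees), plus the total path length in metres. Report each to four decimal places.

RSL: t = 163.1986°, p = 53.5614 m, q = 181.8986°, L = 91.0250 m

Let ψ = atan2(Δy, Δx) = atan2(-32.85, 50.68) = -32.9507° be the start→goal bearing.
Normalize: d = |goal − start| / ρ = 60.395239/6.22 = 9.709846, α = (θ_start − ψ) mod 360° = 139.1507° = 2.428638 rad, β = (θ_goal − ψ) mod 360° = 157.8507° = 2.755014 rad.
Common terms: sin α = 0.654072, cos α = -0.756432, sin β = 0.377022, cos β = -0.926204, cos(α−β) = 0.947210, d² = 94.281100. Work in radians in the unit-radius frame; every candidate has L = ρ·(t + p + q).
LSL: p² = 2 + d² − 2cos(α−β) + 2d(sin α − sin β) = 99.766911; p = √p² = 9.988339; φ = atan2(cos β − cos α, d + sin α − sin β) = -0.016998 rad; t = (φ − α) mod 2π = 3.837550 rad, q = (β − φ) mod 2π = 2.772012 rad → L = 6.22·(3.837550 + 9.988339 + 2.772012) = 6.22·16.597901 = 103.238942 m
RSR: p² = 2 + d² − 2cos(α−β) + 2d(sin β − sin α) = 89.006447; p = √p² = 9.434323; φ = atan2(cos α − cos β, d − sin α + sin β) = 0.017996 rad; t = (α − φ) mod 2π = 2.410642 rad, q = (φ − β) mod 2π = 3.546167 rad → L = 6.22·(2.410642 + 9.434323 + 3.546167) = 6.22·15.391132 = 95.732838 m
LSR: p² = d² − 2 + 2cos(α−β) + 2d(sin α + sin β) = 114.199035; p = √p² = 10.686395; φ = atan2(−cos α − cos β, d + sin α + sin β) − atan2(−2, p) = 0.340407 rad; t = (φ − α) mod 2π = 4.194955 rad, q = (φ − β) mod 2π = 3.868578 rad → L = 6.22·(4.194955 + 10.686395 + 3.868578) = 6.22·18.749927 = 116.624549 m
RSL: p² = d² − 2 + 2cos(α−β) − 2d(sin α + sin β) = 74.152005; p = √p² = 8.611156; φ = atan2(cos α + cos β, d − sin α − sin β) − atan2(2, p) = -0.419715 rad; t = (α − φ) mod 2π = 2.848353 rad, q = (β − φ) mod 2π = 3.174729 rad → L = 6.22·(2.848353 + 8.611156 + 3.174729) = 6.22·14.634238 = 91.024958 m
RLR: c = (6 − d² + 2cos(α−β) + 2d(sin α − sin β))/8 = -10.125806, |c| > 1 → infeasible
LRL: c = (6 − d² + 2cos(α−β) − 2d(sin α − sin β))/8 = -11.470864, |c| > 1 → infeasible
Shortest: RSL with L = 91.024958 m ≈ 91.0250 m
Convert RSL to answer units (arcs ×180/π): t = 2.848353·180/π = 163.1986°, p = ρ·p = 6.22·8.611156 = 53.5614 m, q = 3.174729·180/π = 181.8986°, L = 91.0250 m.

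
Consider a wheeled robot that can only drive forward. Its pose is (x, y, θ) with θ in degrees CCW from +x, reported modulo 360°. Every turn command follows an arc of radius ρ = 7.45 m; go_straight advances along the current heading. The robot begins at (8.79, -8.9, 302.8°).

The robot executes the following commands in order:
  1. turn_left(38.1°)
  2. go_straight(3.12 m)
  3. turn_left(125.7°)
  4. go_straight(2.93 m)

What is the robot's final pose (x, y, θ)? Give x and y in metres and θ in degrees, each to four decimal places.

set_pose: (x, y, θ) = (8.7900, -8.9000, 302.8000°), ρ = 7.45
turn_left(38.1°): centre at ρ to the left, rotate +38.1° → (12.6144, -11.9041, 340.9000°)
go_straight(3.12): x += 3.12·cos θ, y += 3.12·sin θ → (15.5627, -12.9251, 340.9000°)
turn_left(125.7°): centre at ρ to the left, rotate +125.7° → (25.1400, -3.7568, 466.6000° ≡ 106.6000°)
go_straight(2.93): x += 2.93·cos θ, y += 2.93·sin θ → (24.3029, -0.9489, 106.6000°)

(24.3029, -0.9489, 106.6000°)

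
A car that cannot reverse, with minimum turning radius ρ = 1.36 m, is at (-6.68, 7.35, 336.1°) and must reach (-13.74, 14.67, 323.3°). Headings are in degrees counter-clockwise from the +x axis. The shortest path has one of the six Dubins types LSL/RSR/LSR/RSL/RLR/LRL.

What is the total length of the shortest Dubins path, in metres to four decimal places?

Let ψ = atan2(Δy, Δx) = atan2(7.32, -7.06) = 133.9642° be the start→goal bearing.
Normalize: d = |goal − start| / ρ = 10.169857/1.36 = 7.477836, α = (θ_start − ψ) mod 360° = 202.1358° = 3.527936 rad, β = (θ_goal − ψ) mod 360° = 189.3358° = 3.304534 rad.
Common terms: sin α = -0.376804, cos α = -0.926293, sin β = -0.162221, cos β = -0.986754, cos(α−β) = 0.975149, d² = 55.918036. Work in radians in the unit-radius frame; every candidate has L = ρ·(t + p + q).
LSL: p² = 2 + d² − 2cos(α−β) + 2d(sin α − sin β) = 52.758509; p = √p² = 7.263505; φ = atan2(cos β − cos α, d + sin α − sin β) = -0.008324 rad; t = (φ − α) mod 2π = 2.746925 rad, q = (β − φ) mod 2π = 3.312858 rad → L = 1.36·(2.746925 + 7.263505 + 3.312858) = 1.36·13.323288 = 18.119672 m
RSR: p² = 2 + d² − 2cos(α−β) + 2d(sin β − sin α) = 59.176966; p = √p² = 7.692657; φ = atan2(cos α − cos β, d − sin α + sin β) = 0.007860 rad; t = (α − φ) mod 2π = 3.520076 rad, q = (φ − β) mod 2π = 2.986511 rad → L = 1.36·(3.520076 + 7.692657 + 2.986511) = 1.36·14.199244 = 19.310972 m
LSR: p² = d² − 2 + 2cos(α−β) + 2d(sin α + sin β) = 47.806859; p = √p² = 6.914250; φ = atan2(−cos α − cos β, d + sin α + sin β) − atan2(−2, p) = 0.550592 rad; t = (φ − α) mod 2π = 3.305841 rad, q = (φ − β) mod 2π = 3.529243 rad → L = 1.36·(3.305841 + 6.914250 + 3.529243) = 1.36·13.749335 = 18.699096 m
RSL: p² = d² − 2 + 2cos(α−β) − 2d(sin α + sin β) = 63.929811; p = √p² = 7.995612; φ = atan2(cos α + cos β, d − sin α − sin β) − atan2(2, p) = -0.479355 rad; t = (α − φ) mod 2π = 4.007291 rad, q = (β − φ) mod 2π = 3.783889 rad → L = 1.36·(4.007291 + 7.995612 + 3.783889) = 1.36·15.786792 = 21.470037 m
RLR: c = (6 − d² + 2cos(α−β) + 2d(sin α − sin β))/8 = -6.397121, |c| > 1 → infeasible
LRL: c = (6 − d² + 2cos(α−β) − 2d(sin α − sin β))/8 = -5.594814, |c| > 1 → infeasible
Shortest: LSL with L = 18.119672 m ≈ 18.1197 m

18.1197 m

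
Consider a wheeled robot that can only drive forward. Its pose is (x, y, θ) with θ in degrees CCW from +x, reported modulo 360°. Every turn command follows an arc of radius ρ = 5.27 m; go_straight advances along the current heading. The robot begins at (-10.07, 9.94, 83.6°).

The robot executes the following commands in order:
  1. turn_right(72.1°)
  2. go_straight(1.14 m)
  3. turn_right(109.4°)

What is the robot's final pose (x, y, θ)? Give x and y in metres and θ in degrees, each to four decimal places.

(1.5043, 8.8555, 262.1000°)

set_pose: (x, y, θ) = (-10.0700, 9.9400, 83.6000°), ρ = 5.27
turn_right(72.1°): centre at ρ to the right, rotate −72.1° → (-5.8835, 14.5168, 11.5000°)
go_straight(1.14): x += 1.14·cos θ, y += 1.14·sin θ → (-4.7664, 14.7440, 11.5000°)
turn_right(109.4°): centre at ρ to the right, rotate −109.4° → (1.5043, 8.8555, -97.9000° ≡ 262.1000°)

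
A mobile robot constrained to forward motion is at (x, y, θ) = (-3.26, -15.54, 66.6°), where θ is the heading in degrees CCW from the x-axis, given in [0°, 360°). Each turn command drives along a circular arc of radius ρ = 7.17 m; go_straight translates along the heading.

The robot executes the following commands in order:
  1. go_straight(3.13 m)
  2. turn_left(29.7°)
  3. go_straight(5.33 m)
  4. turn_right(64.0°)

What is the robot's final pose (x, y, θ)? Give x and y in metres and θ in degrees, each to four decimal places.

set_pose: (x, y, θ) = (-3.2600, -15.5400, 66.6000°), ρ = 7.17
go_straight(3.13): x += 3.13·cos θ, y += 3.13·sin θ → (-2.0169, -12.6674, 66.6000°)
turn_left(29.7°): centre at ρ to the left, rotate +29.7° → (-1.4705, -9.0331, 96.3000°)
go_straight(5.33): x += 5.33·cos θ, y += 5.33·sin θ → (-2.0554, -3.7353, 96.3000°)
turn_right(64.0°): centre at ρ to the right, rotate −64.0° → (1.2400, 3.1121, 32.3000°)

(1.2400, 3.1121, 32.3000°)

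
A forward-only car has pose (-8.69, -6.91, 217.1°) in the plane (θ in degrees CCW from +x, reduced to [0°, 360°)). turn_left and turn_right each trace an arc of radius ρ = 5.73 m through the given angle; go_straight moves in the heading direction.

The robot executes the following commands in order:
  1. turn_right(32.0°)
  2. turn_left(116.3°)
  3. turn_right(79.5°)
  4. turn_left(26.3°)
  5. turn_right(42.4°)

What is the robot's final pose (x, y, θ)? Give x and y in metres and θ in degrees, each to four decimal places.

(-21.4026, -29.1580, 205.8000°)

set_pose: (x, y, θ) = (-8.6900, -6.9100, 217.1000°), ρ = 5.73
turn_right(32.0°): centre at ρ to the right, rotate −32.0° → (-11.6370, -8.0472, 185.1000°)
turn_left(116.3°): centre at ρ to the left, rotate +116.3° → (-16.0185, -16.7399, 301.4000°)
turn_right(79.5°): centre at ρ to the right, rotate −79.5° → (-17.0827, -23.9902, 221.9000°)
turn_left(26.3°): centre at ρ to the left, rotate +26.3° → (-18.5762, -26.1271, 248.2000°)
turn_right(42.4°): centre at ρ to the right, rotate −42.4° → (-21.4026, -29.1580, 205.8000°)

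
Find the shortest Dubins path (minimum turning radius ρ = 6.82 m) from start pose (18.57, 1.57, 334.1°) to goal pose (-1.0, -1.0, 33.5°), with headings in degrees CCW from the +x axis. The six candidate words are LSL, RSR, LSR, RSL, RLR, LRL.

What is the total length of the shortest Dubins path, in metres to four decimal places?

Let ψ = atan2(Δy, Δx) = atan2(-2.57, -19.57) = -172.5185° be the start→goal bearing.
Normalize: d = |goal − start| / ρ = 19.738029/6.82 = 2.894139, α = (θ_start − ψ) mod 360° = 146.6185° = 2.558976 rad, β = (θ_goal − ψ) mod 360° = 206.0185° = 3.595702 rad.
Common terms: sin α = 0.550211, cos α = -0.835026, sin β = -0.438662, cos β = -0.898652, cos(α−β) = 0.509041, d² = 8.376042. Work in radians in the unit-radius frame; every candidate has L = ρ·(t + p + q).
LSL: p² = 2 + d² − 2cos(α−β) + 2d(sin α − sin β) = 15.081828; p = √p² = 3.883533; φ = atan2(cos β − cos α, d + sin α − sin β) = -0.016384 rad; t = (φ − α) mod 2π = 3.707825 rad, q = (β − φ) mod 2π = 3.612086 rad → L = 6.82·(3.707825 + 3.883533 + 3.612086) = 6.82·11.203444 = 76.407487 m
RSR: p² = 2 + d² − 2cos(α−β) + 2d(sin β − sin α) = 3.634089; p = √p² = 1.906329; φ = atan2(cos α − cos β, d − sin α + sin β) = 0.033383 rad; t = (α − φ) mod 2π = 2.525594 rad, q = (φ − β) mod 2π = 2.720866 rad → L = 6.82·(2.525594 + 1.906329 + 2.720866) = 6.82·7.152789 = 48.782018 m
LSR: p² = d² − 2 + 2cos(α−β) + 2d(sin α + sin β) = 8.039800; p = √p² = 2.835454; φ = atan2(−cos α − cos β, d + sin α + sin β) − atan2(−2, p) = 1.137496 rad; t = (φ − α) mod 2π = 4.861705 rad, q = (φ − β) mod 2π = 3.824979 rad → L = 6.82·(4.861705 + 2.835454 + 3.824979) = 6.82·11.522138 = 78.580984 m
RSL: p² = d² − 2 + 2cos(α−β) − 2d(sin α + sin β) = 6.748449; p = √p² = 2.597778; φ = atan2(cos α + cos β, d − sin α − sin β) − atan2(2, p) = -1.213301 rad; t = (α − φ) mod 2π = 3.772277 rad, q = (β − φ) mod 2π = 4.809003 rad → L = 6.82·(3.772277 + 2.597778 + 4.809003) = 6.82·11.179057 = 76.241171 m
RLR: c = (6 − d² + 2cos(α−β) + 2d(sin α − sin β))/8 = 0.545739; p = 2π − arccos c = 5.289660 rad; φ = atan2(cos α − cos β, d − sin α + sin β) = 0.033383 rad; t = (α − φ + p/2) mod 2π = 5.170423 rad, q = (α − β − t + p) mod 2π = 5.365696 rad → L = 6.82·(5.170423 + 5.289660 + 5.365696) = 6.82·15.825779 = 107.931812 m
LRL: c = (6 − d² + 2cos(α−β) − 2d(sin α − sin β))/8 = -0.885229; p = 2π − arccos c = 3.625404 rad; φ = atan2(cos β − cos α, d + sin α − sin β) = -0.016384 rad; t = (φ − α + p/2) mod 2π = 5.520527 rad, q = (β − α − t + p) mod 2π = 5.424788 rad → L = 6.82·(5.520527 + 3.625404 + 5.424788) = 6.82·14.570719 = 99.372301 m
Shortest: RSR with L = 48.782018 m ≈ 48.7820 m

48.7820 m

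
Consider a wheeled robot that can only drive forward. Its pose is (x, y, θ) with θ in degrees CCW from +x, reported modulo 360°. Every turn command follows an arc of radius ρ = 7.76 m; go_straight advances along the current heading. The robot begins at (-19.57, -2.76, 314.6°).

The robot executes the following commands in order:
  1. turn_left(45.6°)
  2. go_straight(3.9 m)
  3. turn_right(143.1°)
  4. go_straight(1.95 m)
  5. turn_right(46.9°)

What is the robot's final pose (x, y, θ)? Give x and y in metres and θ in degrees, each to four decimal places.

(-12.9666, -21.6406, 170.2000°)

set_pose: (x, y, θ) = (-19.5700, -2.7600, 314.6000°), ρ = 7.76
turn_left(45.6°): centre at ρ to the left, rotate +45.6° → (-14.0176, -5.0712, 360.2000° ≡ 0.2000°)
go_straight(3.9): x += 3.9·cos θ, y += 3.9·sin θ → (-10.1176, -5.0576, 0.2000°)
turn_right(143.1°): centre at ρ to the right, rotate −143.1° → (-5.4096, -19.0068, -142.9000° ≡ 217.1000°)
go_straight(1.95): x += 1.95·cos θ, y += 1.95·sin θ → (-6.9649, -20.1831, 217.1000°)
turn_right(46.9°): centre at ρ to the right, rotate −46.9° → (-12.9666, -21.6406, 170.2000°)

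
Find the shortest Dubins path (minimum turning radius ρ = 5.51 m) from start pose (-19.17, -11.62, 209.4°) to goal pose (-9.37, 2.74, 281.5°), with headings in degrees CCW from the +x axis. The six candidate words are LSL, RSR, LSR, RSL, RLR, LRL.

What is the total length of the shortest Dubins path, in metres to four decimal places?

38.7356 m

Let ψ = atan2(Δy, Δx) = atan2(14.36, 9.80) = 55.6884° be the start→goal bearing.
Normalize: d = |goal − start| / ρ = 17.385327/5.51 = 3.155232, α = (θ_start − ψ) mod 360° = 153.7116° = 2.682774 rad, β = (θ_goal − ψ) mod 360° = 225.8116° = 3.941156 rad.
Common terms: sin α = 0.442889, cos α = -0.896576, sin β = -0.717052, cos β = -0.697020, cos(α−β) = 0.307357, d² = 9.955488. Work in radians in the unit-radius frame; every candidate has L = ρ·(t + p + q).
LSL: p² = 2 + d² − 2cos(α−β) + 2d(sin α − sin β) = 18.660542; p = √p² = 4.319785; φ = atan2(cos β − cos α, d + sin α − sin β) = 0.046212 rad; t = (φ − α) mod 2π = 3.646624 rad, q = (β − φ) mod 2π = 3.894944 rad → L = 5.51·(3.646624 + 4.319785 + 3.894944) = 5.51·11.861353 = 65.356053 m
RSR: p² = 2 + d² − 2cos(α−β) + 2d(sin β − sin α) = 4.021007; p = √p² = 2.005245; φ = atan2(cos α − cos β, d − sin α + sin β) = -0.099682 rad; t = (α − φ) mod 2π = 2.782456 rad, q = (φ − β) mod 2π = 2.242346 rad → L = 5.51·(2.782456 + 2.005245 + 2.242346) = 5.51·7.030048 = 38.735563 m
LSR: p² = d² − 2 + 2cos(α−β) + 2d(sin α + sin β) = 6.840106; p = √p² = 2.615360; φ = atan2(−cos α − cos β, d + sin α + sin β) − atan2(−2, p) = 1.158092 rad; t = (φ − α) mod 2π = 4.758503 rad, q = (φ − β) mod 2π = 3.500121 rad → L = 5.51·(4.758503 + 2.615360 + 3.500121) = 5.51·10.873983 = 59.915648 m
RSL: p² = d² − 2 + 2cos(α−β) − 2d(sin α + sin β) = 10.300296; p = √p² = 3.209407; φ = atan2(cos α + cos β, d − sin α − sin β) − atan2(2, p) = -0.992281 rad; t = (α − φ) mod 2π = 3.675055 rad, q = (β − φ) mod 2π = 4.933438 rad → L = 5.51·(3.675055 + 3.209407 + 4.933438) = 5.51·11.817901 = 65.116632 m
RLR: c = (6 − d² + 2cos(α−β) + 2d(sin α − sin β))/8 = 0.497374; p = 2π − arccos c = 5.232958 rad; φ = atan2(cos α − cos β, d − sin α + sin β) = -0.099682 rad; t = (α − φ + p/2) mod 2π = 5.398936 rad, q = (α − β − t + p) mod 2π = 4.858826 rad → L = 5.51·(5.398936 + 5.232958 + 4.858826) = 5.51·15.490720 = 85.353865 m
LRL: c = (6 − d² + 2cos(α−β) − 2d(sin α − sin β))/8 = -1.332568, |c| > 1 → infeasible
Shortest: RSR with L = 38.735563 m ≈ 38.7356 m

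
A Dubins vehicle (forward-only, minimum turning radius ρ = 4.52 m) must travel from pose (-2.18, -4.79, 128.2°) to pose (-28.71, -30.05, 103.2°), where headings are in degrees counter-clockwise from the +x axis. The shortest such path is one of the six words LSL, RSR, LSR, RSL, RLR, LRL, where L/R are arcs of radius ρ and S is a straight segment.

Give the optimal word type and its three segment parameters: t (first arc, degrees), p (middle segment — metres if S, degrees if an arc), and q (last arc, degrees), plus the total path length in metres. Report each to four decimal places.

LSR: t = 119.4676°, p = 26.8841 m, q = 144.4676°, L = 47.7057 m

Let ψ = atan2(Δy, Δx) = atan2(-25.26, -26.53) = -136.4047° be the start→goal bearing.
Normalize: d = |goal − start| / ρ = 36.632069/4.52 = 8.104440, α = (θ_start − ψ) mod 360° = 264.6047° = 4.618224 rad, β = (θ_goal − ψ) mod 360° = 239.6047° = 4.181891 rad.
Common terms: sin α = -0.995570, cos α = -0.094026, sin β = -0.862555, cos β = -0.505963, cos(α−β) = 0.906308, d² = 65.681949. Work in radians in the unit-radius frame; every candidate has L = ρ·(t + p + q).
LSL: p² = 2 + d² − 2cos(α−β) + 2d(sin α − sin β) = 63.713321; p = √p² = 7.982062; φ = atan2(cos β − cos α, d + sin α − sin β) = -0.051631 rad; t = (φ − α) mod 2π = 1.613331 rad, q = (β − φ) mod 2π = 4.233522 rad → L = 4.52·(1.613331 + 7.982062 + 4.233522) = 4.52·13.828915 = 62.506698 m
RSR: p² = 2 + d² − 2cos(α−β) + 2d(sin β − sin α) = 68.025346; p = √p² = 8.247748; φ = atan2(cos α − cos β, d − sin α + sin β) = 0.049966 rad; t = (α − φ) mod 2π = 4.568258 rad, q = (φ − β) mod 2π = 2.151260 rad → L = 4.52·(4.568258 + 8.247748 + 2.151260) = 4.52·14.967266 = 67.652040 m
LSR: p² = d² − 2 + 2cos(α−β) + 2d(sin α + sin β) = 35.376436; p = √p² = 5.947809; φ = atan2(−cos α − cos β, d + sin α + sin β) − atan2(−2, p) = 0.420142 rad; t = (φ − α) mod 2π = 2.085103 rad, q = (φ − β) mod 2π = 2.521436 rad → L = 4.52·(2.085103 + 5.947809 + 2.521436) = 4.52·10.554348 = 47.705653 m
RSL: p² = d² − 2 + 2cos(α−β) − 2d(sin α + sin β) = 95.612694; p = √p² = 9.778174; φ = atan2(cos α + cos β, d − sin α − sin β) − atan2(2, p) = -0.261906 rad; t = (α − φ) mod 2π = 4.880130 rad, q = (β − φ) mod 2π = 4.443798 rad → L = 4.52·(4.880130 + 9.778174 + 4.443798) = 4.52·19.102102 = 86.341500 m
RLR: c = (6 − d² + 2cos(α−β) + 2d(sin α − sin β))/8 = -7.503168, |c| > 1 → infeasible
LRL: c = (6 − d² + 2cos(α−β) − 2d(sin α − sin β))/8 = -6.964165, |c| > 1 → infeasible
Shortest: LSR with L = 47.705653 m ≈ 47.7057 m
Convert LSR to answer units (arcs ×180/π): t = 2.085103·180/π = 119.4676°, p = ρ·p = 4.52·5.947809 = 26.8841 m, q = 2.521436·180/π = 144.4676°, L = 47.7057 m.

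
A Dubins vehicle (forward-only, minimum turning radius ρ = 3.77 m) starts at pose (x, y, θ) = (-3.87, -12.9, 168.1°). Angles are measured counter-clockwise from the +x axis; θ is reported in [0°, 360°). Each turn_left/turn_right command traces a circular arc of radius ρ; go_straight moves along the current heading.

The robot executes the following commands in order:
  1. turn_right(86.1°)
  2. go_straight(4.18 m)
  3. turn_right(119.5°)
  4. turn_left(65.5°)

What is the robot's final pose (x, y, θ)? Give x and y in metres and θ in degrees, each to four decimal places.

set_pose: (x, y, θ) = (-3.8700, -12.9000, 168.1000°), ρ = 3.77
turn_right(86.1°): centre at ρ to the right, rotate −86.1° → (-6.8259, -8.6863, 82.0000°)
go_straight(4.18): x += 4.18·cos θ, y += 4.18·sin θ → (-6.2442, -4.5470, 82.0000°)
turn_right(119.5°): centre at ρ to the right, rotate −119.5° → (-0.2158, -2.0808, -37.5000° ≡ 322.5000°)
turn_left(65.5°): centre at ρ to the left, rotate +65.5° → (3.8491, -2.4185, 388.0000° ≡ 28.0000°)

(3.8491, -2.4185, 28.0000°)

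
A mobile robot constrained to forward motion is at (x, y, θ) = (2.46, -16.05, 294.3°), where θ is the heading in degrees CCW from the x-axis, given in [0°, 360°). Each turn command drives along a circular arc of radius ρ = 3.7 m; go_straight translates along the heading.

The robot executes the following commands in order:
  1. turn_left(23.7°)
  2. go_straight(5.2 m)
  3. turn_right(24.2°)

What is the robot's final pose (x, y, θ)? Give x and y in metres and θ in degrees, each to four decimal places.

set_pose: (x, y, θ) = (2.4600, -16.0500, 294.3000°), ρ = 3.7
turn_left(23.7°): centre at ρ to the left, rotate +23.7° → (3.3564, -17.2770, 318.0000°)
go_straight(5.2): x += 5.2·cos θ, y += 5.2·sin θ → (7.2208, -20.7565, 318.0000°)
turn_right(24.2°): centre at ρ to the right, rotate −24.2° → (8.1303, -22.0130, 293.8000°)

(8.1303, -22.0130, 293.8000°)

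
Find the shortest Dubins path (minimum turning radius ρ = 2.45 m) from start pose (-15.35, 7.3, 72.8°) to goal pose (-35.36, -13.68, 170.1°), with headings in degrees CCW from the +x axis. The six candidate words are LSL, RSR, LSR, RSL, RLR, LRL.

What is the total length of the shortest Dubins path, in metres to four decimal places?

Let ψ = atan2(Δy, Δx) = atan2(-20.98, -20.01) = -133.6444° be the start→goal bearing.
Normalize: d = |goal − start| / ρ = 28.992421/2.45 = 11.833641, α = (θ_start − ψ) mod 360° = 206.4444° = 3.603134 rad, β = (θ_goal − ψ) mod 360° = 303.7444° = 5.301340 rad.
Common terms: sin α = -0.445329, cos α = -0.895367, sin β = -0.831524, cos β = 0.555489, cos(α−β) = -0.127065, d² = 140.035069. Work in radians in the unit-radius frame; every candidate has L = ρ·(t + p + q).
LSL: p² = 2 + d² − 2cos(α−β) + 2d(sin α − sin β) = 151.429386; p = √p² = 12.305665; φ = atan2(cos β − cos α, d + sin α − sin β) = 0.118176 rad; t = (φ − α) mod 2π = 2.798227 rad, q = (β − φ) mod 2π = 5.183163 rad → L = 2.45·(2.798227 + 12.305665 + 5.183163) = 2.45·20.287055 = 49.703286 m
RSR: p² = 2 + d² − 2cos(α−β) + 2d(sin β − sin α) = 133.149010; p = √p² = 11.539021; φ = atan2(cos α − cos β, d − sin α + sin β) = -0.126068 rad; t = (α − φ) mod 2π = 3.729203 rad, q = (φ − β) mod 2π = 0.855777 rad → L = 2.45·(3.729203 + 11.539021 + 0.855777) = 2.45·16.124001 = 39.503803 m
LSR: p² = d² − 2 + 2cos(α−β) + 2d(sin α + sin β) = 107.561299; p = √p² = 10.371176; φ = atan2(−cos α − cos β, d + sin α + sin β) − atan2(−2, p) = 0.222688 rad; t = (φ − α) mod 2π = 2.902739 rad, q = (φ − β) mod 2π = 1.204533 rad → L = 2.45·(2.902739 + 10.371176 + 1.204533) = 2.45·14.478449 = 35.472199 m
RSL: p² = d² − 2 + 2cos(α−β) − 2d(sin α + sin β) = 168.000580; p = √p² = 12.961504; φ = atan2(cos α + cos β, d − sin α − sin β) − atan2(2, p) = -0.179014 rad; t = (α − φ) mod 2π = 3.782148 rad, q = (β − φ) mod 2π = 5.480354 rad → L = 2.45·(3.782148 + 12.961504 + 5.480354) = 2.45·22.224006 = 54.448814 m
RLR: c = (6 − d² + 2cos(α−β) + 2d(sin α − sin β))/8 = -15.643626, |c| > 1 → infeasible
LRL: c = (6 − d² + 2cos(α−β) − 2d(sin α − sin β))/8 = -17.928673, |c| > 1 → infeasible
Shortest: LSR with L = 35.472199 m ≈ 35.4722 m

35.4722 m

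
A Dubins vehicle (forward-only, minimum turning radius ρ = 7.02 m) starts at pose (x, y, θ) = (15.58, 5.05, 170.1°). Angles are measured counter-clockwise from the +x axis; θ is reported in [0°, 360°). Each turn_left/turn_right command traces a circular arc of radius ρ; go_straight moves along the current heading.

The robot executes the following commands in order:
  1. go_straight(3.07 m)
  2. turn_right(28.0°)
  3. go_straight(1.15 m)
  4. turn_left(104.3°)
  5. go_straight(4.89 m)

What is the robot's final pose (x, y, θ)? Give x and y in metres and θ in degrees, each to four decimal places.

(-4.1599, 0.4504, 246.4000°)

set_pose: (x, y, θ) = (15.5800, 5.0500, 170.1000°), ρ = 7.02
go_straight(3.07): x += 3.07·cos θ, y += 3.07·sin θ → (12.5557, 5.5778, 170.1000°)
turn_right(28.0°): centre at ρ to the right, rotate −28.0° → (9.4504, 6.9539, 142.1000°)
go_straight(1.15): x += 1.15·cos θ, y += 1.15·sin θ → (8.5429, 7.6603, 142.1000°)
turn_left(104.3°): centre at ρ to the left, rotate +104.3° → (-2.2022, 4.9314, 246.4000°)
go_straight(4.89): x += 4.89·cos θ, y += 4.89·sin θ → (-4.1599, 0.4504, 246.4000°)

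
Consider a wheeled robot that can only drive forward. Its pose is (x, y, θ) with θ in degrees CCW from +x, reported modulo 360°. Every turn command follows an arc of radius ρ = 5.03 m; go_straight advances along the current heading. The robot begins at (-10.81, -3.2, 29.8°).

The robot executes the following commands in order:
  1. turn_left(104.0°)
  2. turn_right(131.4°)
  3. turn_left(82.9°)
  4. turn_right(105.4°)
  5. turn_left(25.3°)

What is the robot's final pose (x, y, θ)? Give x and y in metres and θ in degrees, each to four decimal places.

(7.4691, 21.7927, 5.2000°)

set_pose: (x, y, θ) = (-10.8100, -3.2000, 29.8000°), ρ = 5.03
turn_left(104.0°): centre at ρ to the left, rotate +104.0° → (-9.6793, 4.6463, 133.8000°)
turn_right(131.4°): centre at ρ to the right, rotate −131.4° → (-6.2595, 13.1534, 2.4000°)
turn_left(82.9°): centre at ρ to the left, rotate +82.9° → (-1.4571, 17.7668, 85.3000°)
turn_right(105.4°): centre at ρ to the right, rotate −105.4° → (5.2846, 22.0783, -20.1000° ≡ 339.9000°)
turn_left(25.3°): centre at ρ to the left, rotate +25.3° → (7.4691, 21.7927, 365.2000° ≡ 5.2000°)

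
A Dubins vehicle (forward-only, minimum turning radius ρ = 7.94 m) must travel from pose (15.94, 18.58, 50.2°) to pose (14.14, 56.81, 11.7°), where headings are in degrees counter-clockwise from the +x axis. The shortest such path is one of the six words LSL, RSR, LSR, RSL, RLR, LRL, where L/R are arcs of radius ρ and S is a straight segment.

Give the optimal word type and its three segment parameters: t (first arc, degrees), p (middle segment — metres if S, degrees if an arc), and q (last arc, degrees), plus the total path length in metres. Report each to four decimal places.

LSR: t = 64.2446°, p = 20.6524 m, q = 102.7446°, L = 43.7936 m

Let ψ = atan2(Δy, Δx) = atan2(38.23, -1.80) = 92.6957° be the start→goal bearing.
Normalize: d = |goal − start| / ρ = 38.272352/7.94 = 4.820195, α = (θ_start − ψ) mod 360° = 317.5043° = 5.541496 rad, β = (θ_goal − ψ) mod 360° = 279.0043° = 4.869544 rad.
Common terms: sin α = -0.675535, cos α = 0.737328, sin β = -0.987677, cos β = 0.156509, cos(α−β) = 0.782608, d² = 23.234284. Work in radians in the unit-radius frame; every candidate has L = ρ·(t + p + q).
LSL: p² = 2 + d² − 2cos(α−β) + 2d(sin α − sin β) = 26.678237; p = √p² = 5.165098; φ = atan2(cos β − cos α, d + sin α − sin β) = -0.112689 rad; t = (φ − α) mod 2π = 0.629001 rad, q = (β − φ) mod 2π = 4.982233 rad → L = 7.94·(0.629001 + 5.165098 + 4.982233) = 7.94·10.776331 = 85.564072 m
RSR: p² = 2 + d² − 2cos(α−β) + 2d(sin β − sin α) = 20.659899; p = √p² = 4.545316; φ = atan2(cos α − cos β, d − sin α + sin β) = 0.128135 rad; t = (α − φ) mod 2π = 5.413361 rad, q = (φ − β) mod 2π = 1.541776 rad → L = 7.94·(5.413361 + 4.545316 + 1.541776) = 7.94·11.500453 = 91.313598 m
LSR: p² = d² − 2 + 2cos(α−β) + 2d(sin α + sin β) = 6.765493; p = √p² = 2.601056; φ = atan2(−cos α − cos β, d + sin α + sin β) − atan2(−2, p) = 0.379591 rad; t = (φ − α) mod 2π = 1.121280 rad, q = (φ − β) mod 2π = 1.793232 rad → L = 7.94·(1.121280 + 2.601056 + 1.793232) = 7.94·5.515569 = 43.793614 m
RSL: p² = d² − 2 + 2cos(α−β) − 2d(sin α + sin β) = 38.833508; p = √p² = 6.231654; φ = atan2(cos α + cos β, d − sin α − sin β) − atan2(2, p) = -0.173556 rad; t = (α − φ) mod 2π = 5.715051 rad, q = (β − φ) mod 2π = 5.043099 rad → L = 7.94·(5.715051 + 6.231654 + 5.043099) = 7.94·16.989804 = 134.899046 m
RLR: c = (6 − d² + 2cos(α−β) + 2d(sin α − sin β))/8 = -1.582487, |c| > 1 → infeasible
LRL: c = (6 − d² + 2cos(α−β) − 2d(sin α − sin β))/8 = -2.334780, |c| > 1 → infeasible
Shortest: LSR with L = 43.793614 m ≈ 43.7936 m
Convert LSR to answer units (arcs ×180/π): t = 1.121280·180/π = 64.2446°, p = ρ·p = 7.94·2.601056 = 20.6524 m, q = 1.793232·180/π = 102.7446°, L = 43.7936 m.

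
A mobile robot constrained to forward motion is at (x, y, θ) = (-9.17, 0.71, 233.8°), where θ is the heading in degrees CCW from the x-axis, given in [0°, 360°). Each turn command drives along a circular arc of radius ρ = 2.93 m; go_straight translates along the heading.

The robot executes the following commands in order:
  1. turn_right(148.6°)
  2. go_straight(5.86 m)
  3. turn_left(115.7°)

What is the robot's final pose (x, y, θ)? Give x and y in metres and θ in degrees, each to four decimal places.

(-17.9287, 11.5075, 200.9000°)

set_pose: (x, y, θ) = (-9.1700, 0.7100, 233.8000°), ρ = 2.93
turn_right(148.6°): centre at ρ to the right, rotate −148.6° → (-14.4541, 2.6857, 85.2000°)
go_straight(5.86): x += 5.86·cos θ, y += 5.86·sin θ → (-13.9638, 8.5251, 85.2000°)
turn_left(115.7°): centre at ρ to the left, rotate +115.7° → (-17.9287, 11.5075, 200.9000°)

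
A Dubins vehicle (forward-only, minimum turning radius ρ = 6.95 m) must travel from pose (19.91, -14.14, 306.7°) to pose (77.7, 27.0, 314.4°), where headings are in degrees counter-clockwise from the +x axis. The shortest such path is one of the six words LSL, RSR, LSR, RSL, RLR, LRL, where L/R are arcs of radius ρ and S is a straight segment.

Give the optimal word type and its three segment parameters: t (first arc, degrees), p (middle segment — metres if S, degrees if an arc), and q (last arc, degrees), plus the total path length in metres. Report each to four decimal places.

LSR: t = 101.5892°, p = 55.4210 m, q = 93.8892°, L = 79.1326 m

Let ψ = atan2(Δy, Δx) = atan2(41.14, 57.79) = 35.4466° be the start→goal bearing.
Normalize: d = |goal − start| / ρ = 70.937886/6.95 = 10.206890, α = (θ_start − ψ) mod 360° = 271.2534° = 4.734265 rad, β = (θ_goal − ψ) mod 360° = 278.9534° = 4.868655 rad.
Common terms: sin α = -0.999761, cos α = 0.021874, sin β = -0.987815, cos β = 0.155631, cos(α−β) = 0.990983, d² = 104.180606. Work in radians in the unit-radius frame; every candidate has L = ρ·(t + p + q).
LSL: p² = 2 + d² − 2cos(α−β) + 2d(sin α − sin β) = 103.954787; p = √p² = 10.195822; φ = atan2(cos β − cos α, d + sin α − sin β) = 0.013119 rad; t = (φ − α) mod 2π = 1.562040 rad, q = (β − φ) mod 2π = 4.855536 rad → L = 6.95·(1.562040 + 10.195822 + 4.855536) = 6.95·16.613398 = 115.463114 m
RSR: p² = 2 + d² − 2cos(α−β) + 2d(sin β − sin α) = 104.442492; p = √p² = 10.219711; φ = atan2(cos α − cos β, d − sin α + sin β) = -0.013089 rad; t = (α − φ) mod 2π = 4.747353 rad, q = (φ − β) mod 2π = 1.401442 rad → L = 6.95·(4.747353 + 10.219711 + 1.401442) = 6.95·16.368506 = 113.761116 m
LSR: p² = d² − 2 + 2cos(α−β) + 2d(sin α + sin β) = 63.588633; p = √p² = 7.974248; φ = atan2(−cos α − cos β, d + sin α + sin β) − atan2(−2, p) = 0.224146 rad; t = (φ − α) mod 2π = 1.773066 rad, q = (φ − β) mod 2π = 1.638676 rad → L = 6.95·(1.773066 + 7.974248 + 1.638676) = 6.95·11.385990 = 79.132629 m
RSL: p² = d² − 2 + 2cos(α−β) − 2d(sin α + sin β) = 144.736511; p = √p² = 12.030649; φ = atan2(cos α + cos β, d − sin α − sin β) − atan2(2, p) = -0.150180 rad; t = (α − φ) mod 2π = 4.884445 rad, q = (β − φ) mod 2π = 5.018836 rad → L = 6.95·(4.884445 + 12.030649 + 5.018836) = 6.95·21.933930 = 152.440811 m
RLR: c = (6 − d² + 2cos(α−β) + 2d(sin α − sin β))/8 = -12.055311, |c| > 1 → infeasible
LRL: c = (6 − d² + 2cos(α−β) − 2d(sin α − sin β))/8 = -11.994348, |c| > 1 → infeasible
Shortest: LSR with L = 79.132629 m ≈ 79.1326 m
Convert LSR to answer units (arcs ×180/π): t = 1.773066·180/π = 101.5892°, p = ρ·p = 6.95·7.974248 = 55.4210 m, q = 1.638676·180/π = 93.8892°, L = 79.1326 m.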